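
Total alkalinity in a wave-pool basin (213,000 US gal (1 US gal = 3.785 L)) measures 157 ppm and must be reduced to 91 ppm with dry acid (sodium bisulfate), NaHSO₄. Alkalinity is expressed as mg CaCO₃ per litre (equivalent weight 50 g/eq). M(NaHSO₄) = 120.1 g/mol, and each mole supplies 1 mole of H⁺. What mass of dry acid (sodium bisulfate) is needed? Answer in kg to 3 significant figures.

128 kg

Volume: 213,000 US gal × 3.785 L/gal = 806,205 L.
Alkalinity to neutralize: (157 − 91) = 66 mg/L as CaCO₃ × 806,205 L = 53,210 g as CaCO₃.
Equivalents of H⁺ required: 53,210 ÷ 50 g/eq = 1064 eq = 1064 mol NaHSO₄.
Mass of NaHSO₄: 1064 × 120.1 = 127,800 g.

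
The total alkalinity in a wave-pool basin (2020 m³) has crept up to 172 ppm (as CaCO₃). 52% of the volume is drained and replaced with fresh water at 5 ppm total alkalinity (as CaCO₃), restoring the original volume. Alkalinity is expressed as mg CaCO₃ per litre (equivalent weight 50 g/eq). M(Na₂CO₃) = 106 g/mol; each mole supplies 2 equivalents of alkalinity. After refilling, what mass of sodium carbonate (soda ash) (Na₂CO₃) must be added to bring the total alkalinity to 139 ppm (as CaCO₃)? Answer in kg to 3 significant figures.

115 kg

Volume: 2020 m³ = 2,020,000 L.
After draining 52% and refilling: 172 × 0.48 + 5 × 0.52 = 85.16 ppm.
Deficit to target: 139 − 85.16 = 53.84 mg/L.
As CaCO₃: 53.84 mg/L × 2,020,000 L = 108,800 g; ÷ 50 g/eq ÷ 2 = 1088 mol Na₂CO₃.
Mass: 1088 × 106 = 115,300 g.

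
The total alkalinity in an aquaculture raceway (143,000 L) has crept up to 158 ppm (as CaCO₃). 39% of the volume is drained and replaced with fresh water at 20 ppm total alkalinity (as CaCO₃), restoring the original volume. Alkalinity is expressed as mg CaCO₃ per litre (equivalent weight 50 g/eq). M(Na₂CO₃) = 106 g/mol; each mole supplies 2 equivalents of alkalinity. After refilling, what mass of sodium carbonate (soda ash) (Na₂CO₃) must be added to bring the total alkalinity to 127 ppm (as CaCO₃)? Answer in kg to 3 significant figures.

After draining 39% and refilling: 158 × 0.61 + 20 × 0.39 = 104.18 ppm.
Deficit to target: 127 − 104.18 = 22.82 mg/L.
As CaCO₃: 22.82 mg/L × 143,000 L = 3263 g; ÷ 50 g/eq ÷ 2 = 32.63 mol Na₂CO₃.
Mass: 32.63 × 106 = 3459 g.

3.46 kg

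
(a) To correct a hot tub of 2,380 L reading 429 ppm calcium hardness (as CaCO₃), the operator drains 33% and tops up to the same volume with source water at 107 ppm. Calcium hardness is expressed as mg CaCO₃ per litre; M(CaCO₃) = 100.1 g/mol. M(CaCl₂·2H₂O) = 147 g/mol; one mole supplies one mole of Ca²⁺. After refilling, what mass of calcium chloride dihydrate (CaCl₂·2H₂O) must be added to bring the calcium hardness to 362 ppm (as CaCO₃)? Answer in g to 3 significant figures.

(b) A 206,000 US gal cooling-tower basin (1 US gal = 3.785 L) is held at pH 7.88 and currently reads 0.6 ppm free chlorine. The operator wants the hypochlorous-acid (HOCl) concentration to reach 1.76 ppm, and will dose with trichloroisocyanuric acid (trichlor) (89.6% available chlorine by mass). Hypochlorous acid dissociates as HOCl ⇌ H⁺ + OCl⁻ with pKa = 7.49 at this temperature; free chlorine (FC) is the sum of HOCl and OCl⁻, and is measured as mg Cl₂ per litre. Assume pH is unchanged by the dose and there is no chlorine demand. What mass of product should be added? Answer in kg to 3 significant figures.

(a) After draining 33% and refilling: 429 × 0.67 + 107 × 0.33 = 322.74 ppm.
(a) Deficit to target: 362 − 322.74 = 39.26 mg/L.
(a) As CaCO₃: 39.26 mg/L × 2,380 L = 93.44 g; ÷ 100.1 = 0.9335 mol Ca²⁺.
(a) Mass: 0.9335 × 147 = 137.2 g.

(b) Volume: 206,000 US gal × 3.785 L/gal = 779,710 L.
(b) [OCl⁻]/[HOCl] = 10^(pH − pKa) = 10^(7.88 − 7.49) = 2.455; fraction as HOCl = 1/(1 + 2.455) = 0.2895.
(b) Free chlorine required for 1.76 ppm HOCl: 1.76 / 0.2895 = 6.08 ppm.
(b) FC to add: 6.08 − 0.6 = 5.48 mg/L as Cl₂.
(b) Cl₂ equivalent: 5.48 mg/L × 779,710 L = 4273 g.
(b) Product at 89.6% available Cl: 4273 / 0.896 = 4769 g.

(a) 137 g; (b) 4.77 kg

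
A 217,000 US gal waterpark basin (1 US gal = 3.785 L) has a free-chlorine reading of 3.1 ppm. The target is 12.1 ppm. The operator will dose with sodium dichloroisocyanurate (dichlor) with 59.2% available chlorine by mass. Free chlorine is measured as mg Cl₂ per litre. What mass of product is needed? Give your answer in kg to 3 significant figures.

Volume: 217,000 US gal × 3.785 L/gal = 821,345 L.
Chlorine deficit: 12.1 − 3.1 = 9 ppm = 9 mg/L as Cl₂.
Cl₂ equivalent needed: 9 mg/L × 821,345 L = 7,392,000 mg = 7392 g.
Product at 59.2% available chlorine: 7392 / 0.592 = 12,490 g.

12.5 kg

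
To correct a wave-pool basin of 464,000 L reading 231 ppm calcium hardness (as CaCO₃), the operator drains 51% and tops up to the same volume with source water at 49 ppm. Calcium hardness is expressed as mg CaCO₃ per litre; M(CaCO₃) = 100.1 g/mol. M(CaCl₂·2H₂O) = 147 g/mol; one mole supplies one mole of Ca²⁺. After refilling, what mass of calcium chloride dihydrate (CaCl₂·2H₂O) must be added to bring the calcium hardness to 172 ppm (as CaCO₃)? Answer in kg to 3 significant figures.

23.0 kg

After draining 51% and refilling: 231 × 0.49 + 49 × 0.51 = 138.18 ppm.
Deficit to target: 172 − 138.18 = 33.82 mg/L.
As CaCO₃: 33.82 mg/L × 464,000 L = 15,690 g; ÷ 100.1 = 156.8 mol Ca²⁺.
Mass: 156.8 × 147 = 23,040 g.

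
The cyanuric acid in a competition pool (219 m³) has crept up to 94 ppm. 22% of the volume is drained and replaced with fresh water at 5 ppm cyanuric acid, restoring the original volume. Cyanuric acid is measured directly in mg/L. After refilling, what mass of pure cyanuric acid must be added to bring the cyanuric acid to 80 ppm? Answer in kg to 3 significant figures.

Volume: 219 m³ = 219,000 L.
After draining 22% and refilling: 94 × 0.78 + 5 × 0.22 = 74.42 ppm.
Deficit to target: 80 − 74.42 = 5.58 mg/L.
Mass: 5.58 mg/L × 219,000 L = 1222 g cyanuric acid.

1.22 kg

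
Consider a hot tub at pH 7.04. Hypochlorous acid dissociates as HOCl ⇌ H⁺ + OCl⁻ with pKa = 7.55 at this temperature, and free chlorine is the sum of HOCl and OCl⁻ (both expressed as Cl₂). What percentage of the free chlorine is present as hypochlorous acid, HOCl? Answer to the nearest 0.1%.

[OCl⁻]/[HOCl] = 10^(pH − pKa) = 10^(7.04 − 7.55) = 10^-0.51 = 0.309.
Fraction as HOCl = 1 / (1 + 0.309) = 0.7639.

76.4%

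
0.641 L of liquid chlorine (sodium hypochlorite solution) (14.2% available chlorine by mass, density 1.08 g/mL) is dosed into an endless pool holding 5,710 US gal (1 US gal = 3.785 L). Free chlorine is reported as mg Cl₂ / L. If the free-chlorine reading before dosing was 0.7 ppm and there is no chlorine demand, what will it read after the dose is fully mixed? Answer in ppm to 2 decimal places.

5.25 ppm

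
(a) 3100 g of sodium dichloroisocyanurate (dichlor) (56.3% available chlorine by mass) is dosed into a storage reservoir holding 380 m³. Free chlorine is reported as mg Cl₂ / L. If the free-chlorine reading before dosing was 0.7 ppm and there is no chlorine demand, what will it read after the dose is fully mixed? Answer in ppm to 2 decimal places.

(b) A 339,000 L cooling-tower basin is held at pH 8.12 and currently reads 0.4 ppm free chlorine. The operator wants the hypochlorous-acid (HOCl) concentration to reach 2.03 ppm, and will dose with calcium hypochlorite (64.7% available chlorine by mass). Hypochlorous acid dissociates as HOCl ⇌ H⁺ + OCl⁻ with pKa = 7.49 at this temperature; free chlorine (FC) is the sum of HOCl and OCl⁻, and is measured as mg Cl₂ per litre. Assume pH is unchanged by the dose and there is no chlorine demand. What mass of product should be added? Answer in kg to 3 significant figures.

(a) 5.29 ppm; (b) 5.39 kg

(a) Volume: 380 m³ = 380,000 L.
(a) Available chlorine delivered: 3100 g × 0.563 = 1745 g as Cl₂.
(a) Concentration rise: 1745 g / 380,000 L = 4.593 mg/L = 4.59 ppm.
(a) Final FC: 0.7 + 4.59 = 5.29 ppm.

(b) [OCl⁻]/[HOCl] = 10^(pH − pKa) = 10^(8.12 − 7.49) = 4.266; fraction as HOCl = 1/(1 + 4.266) = 0.1899.
(b) Free chlorine required for 2.03 ppm HOCl: 2.03 / 0.1899 = 10.69 ppm.
(b) FC to add: 10.69 − 0.4 = 10.29 mg/L as Cl₂.
(b) Cl₂ equivalent: 10.29 mg/L × 339,000 L = 3488 g.
(b) Product at 64.7% available Cl: 3488 / 0.647 = 5391 g.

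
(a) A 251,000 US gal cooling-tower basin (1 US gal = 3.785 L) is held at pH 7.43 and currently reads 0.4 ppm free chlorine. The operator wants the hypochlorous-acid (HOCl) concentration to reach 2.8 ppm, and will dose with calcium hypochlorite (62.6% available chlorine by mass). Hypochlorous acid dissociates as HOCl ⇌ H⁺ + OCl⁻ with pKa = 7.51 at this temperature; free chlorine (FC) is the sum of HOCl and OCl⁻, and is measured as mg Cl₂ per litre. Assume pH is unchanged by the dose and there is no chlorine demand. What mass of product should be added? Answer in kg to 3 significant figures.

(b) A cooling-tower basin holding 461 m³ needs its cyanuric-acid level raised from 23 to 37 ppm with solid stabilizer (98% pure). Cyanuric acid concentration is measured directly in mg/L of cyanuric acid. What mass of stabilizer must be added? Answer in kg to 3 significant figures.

(a) 7.18 kg; (b) 6.59 kg

(a) Volume: 251,000 US gal × 3.785 L/gal = 950,035 L.
(a) [OCl⁻]/[HOCl] = 10^(pH − pKa) = 10^(7.43 − 7.51) = 0.8318; fraction as HOCl = 1/(1 + 0.8318) = 0.5459.
(a) Free chlorine required for 2.8 ppm HOCl: 2.8 / 0.5459 = 5.129 ppm.
(a) FC to add: 5.129 − 0.4 = 4.729 mg/L as Cl₂.
(a) Cl₂ equivalent: 4.729 mg/L × 950,035 L = 4493 g.
(a) Product at 62.6% available Cl: 4493 / 0.626 = 7177 g.

(b) Volume: 461 m³ = 461,000 L.
(b) CYA to add: (37 − 23) = 14 mg/L × 461,000 L = 6454 g cyanuric acid.
(b) At 98% purity: 6454 / 0.98 = 6586 g product.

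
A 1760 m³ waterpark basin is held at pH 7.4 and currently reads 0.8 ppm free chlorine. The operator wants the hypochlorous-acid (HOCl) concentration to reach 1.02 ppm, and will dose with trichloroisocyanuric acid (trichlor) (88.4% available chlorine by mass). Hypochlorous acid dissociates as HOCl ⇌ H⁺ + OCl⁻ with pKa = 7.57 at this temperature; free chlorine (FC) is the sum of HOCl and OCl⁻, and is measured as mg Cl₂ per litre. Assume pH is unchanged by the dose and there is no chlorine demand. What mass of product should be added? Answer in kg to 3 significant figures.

1.81 kg

Volume: 1760 m³ = 1,760,000 L.
[OCl⁻]/[HOCl] = 10^(pH − pKa) = 10^(7.4 − 7.57) = 0.6761; fraction as HOCl = 1/(1 + 0.6761) = 0.5966.
Free chlorine required for 1.02 ppm HOCl: 1.02 / 0.5966 = 1.71 ppm.
FC to add: 1.71 − 0.8 = 0.9096 mg/L as Cl₂.
Cl₂ equivalent: 0.9096 mg/L × 1,760,000 L = 1601 g.
Product at 88.4% available Cl: 1601 / 0.884 = 1811 g.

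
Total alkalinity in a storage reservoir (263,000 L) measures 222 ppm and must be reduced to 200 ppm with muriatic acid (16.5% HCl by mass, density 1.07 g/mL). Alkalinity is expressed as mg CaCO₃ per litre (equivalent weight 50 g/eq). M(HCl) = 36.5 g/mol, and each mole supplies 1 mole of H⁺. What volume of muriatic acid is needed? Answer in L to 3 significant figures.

23.9 L

Alkalinity to neutralize: (222 − 200) = 22 mg/L as CaCO₃ × 263,000 L = 5786 g as CaCO₃.
Equivalents of H⁺ required: 5786 ÷ 50 g/eq = 115.7 eq = 115.7 mol HCl.
Mass of HCl: 115.7 × 36.5 = 4224 g.
Mass of 16.5% solution: 4224 / 0.165 = 25,600 g.
Volume: 25,600 g ÷ 1.07 g/mL = 23,920 mL.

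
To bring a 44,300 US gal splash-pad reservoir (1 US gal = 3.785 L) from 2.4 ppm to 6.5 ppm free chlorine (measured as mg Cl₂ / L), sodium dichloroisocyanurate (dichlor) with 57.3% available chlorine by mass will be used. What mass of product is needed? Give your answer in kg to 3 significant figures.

1.20 kg

Volume: 44,300 US gal × 3.785 L/gal = 167,676 L.
Chlorine deficit: 6.5 − 2.4 = 4.1 ppm = 4.1 mg/L as Cl₂.
Cl₂ equivalent needed: 4.1 mg/L × 167,676 L = 687,500 mg = 687.5 g.
Product at 57.3% available chlorine: 687.5 / 0.573 = 1200 g.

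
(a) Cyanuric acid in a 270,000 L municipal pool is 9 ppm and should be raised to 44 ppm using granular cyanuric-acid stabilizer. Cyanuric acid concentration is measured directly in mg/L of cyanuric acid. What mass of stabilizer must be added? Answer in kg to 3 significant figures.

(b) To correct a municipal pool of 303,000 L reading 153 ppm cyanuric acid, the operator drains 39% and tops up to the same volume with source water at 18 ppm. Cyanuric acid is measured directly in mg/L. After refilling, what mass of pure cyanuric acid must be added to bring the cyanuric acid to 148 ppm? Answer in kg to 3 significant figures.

(a) CYA to add: (44 − 9) = 35 mg/L × 270,000 L = 9450 g cyanuric acid.

(b) After draining 39% and refilling: 153 × 0.61 + 18 × 0.39 = 100.35 ppm.
(b) Deficit to target: 148 − 100.35 = 47.65 mg/L.
(b) Mass: 47.65 mg/L × 303,000 L = 14,440 g cyanuric acid.

(a) 9.45 kg; (b) 14.4 kg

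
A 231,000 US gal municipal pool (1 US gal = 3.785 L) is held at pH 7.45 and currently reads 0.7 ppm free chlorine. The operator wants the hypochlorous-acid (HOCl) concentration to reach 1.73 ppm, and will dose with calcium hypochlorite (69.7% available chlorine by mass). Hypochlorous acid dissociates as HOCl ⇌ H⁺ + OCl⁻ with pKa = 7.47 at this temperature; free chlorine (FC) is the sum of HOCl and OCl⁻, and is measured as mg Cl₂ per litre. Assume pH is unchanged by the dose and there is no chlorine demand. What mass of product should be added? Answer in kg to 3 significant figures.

Volume: 231,000 US gal × 3.785 L/gal = 874,335 L.
[OCl⁻]/[HOCl] = 10^(pH − pKa) = 10^(7.45 − 7.47) = 0.955; fraction as HOCl = 1/(1 + 0.955) = 0.5115.
Free chlorine required for 1.73 ppm HOCl: 1.73 / 0.5115 = 3.382 ppm.
FC to add: 3.382 − 0.7 = 2.682 mg/L as Cl₂.
Cl₂ equivalent: 2.682 mg/L × 874,335 L = 2345 g.
Product at 69.7% available Cl: 2345 / 0.697 = 3365 g.

3.36 kg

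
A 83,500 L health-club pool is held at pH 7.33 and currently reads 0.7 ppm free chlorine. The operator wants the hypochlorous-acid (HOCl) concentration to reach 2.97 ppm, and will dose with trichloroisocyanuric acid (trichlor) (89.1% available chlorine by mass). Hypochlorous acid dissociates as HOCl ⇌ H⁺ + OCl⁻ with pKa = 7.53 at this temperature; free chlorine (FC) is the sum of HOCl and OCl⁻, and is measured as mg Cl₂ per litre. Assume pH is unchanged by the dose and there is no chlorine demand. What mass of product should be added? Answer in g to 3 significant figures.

[OCl⁻]/[HOCl] = 10^(pH − pKa) = 10^(7.33 − 7.53) = 0.631; fraction as HOCl = 1/(1 + 0.631) = 0.6131.
Free chlorine required for 2.97 ppm HOCl: 2.97 / 0.6131 = 4.844 ppm.
FC to add: 4.844 − 0.7 = 4.144 mg/L as Cl₂.
Cl₂ equivalent: 4.144 mg/L × 83,500 L = 346 g.
Product at 89.1% available Cl: 346 / 0.891 = 388.3 g.

388 g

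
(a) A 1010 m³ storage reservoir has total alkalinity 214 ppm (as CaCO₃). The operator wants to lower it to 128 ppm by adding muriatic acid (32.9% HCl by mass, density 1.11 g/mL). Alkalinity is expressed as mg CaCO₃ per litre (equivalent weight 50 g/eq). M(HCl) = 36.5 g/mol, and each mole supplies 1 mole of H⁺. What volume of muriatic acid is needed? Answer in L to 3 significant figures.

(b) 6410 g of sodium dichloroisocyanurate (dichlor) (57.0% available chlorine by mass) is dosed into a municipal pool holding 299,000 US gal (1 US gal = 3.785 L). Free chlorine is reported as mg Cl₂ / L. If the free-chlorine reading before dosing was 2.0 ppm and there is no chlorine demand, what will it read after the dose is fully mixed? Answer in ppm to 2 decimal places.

(a) 174 L; (b) 5.23 ppm

(a) Volume: 1010 m³ = 1,010,000 L.
(a) Alkalinity to neutralize: (214 − 128) = 86 mg/L as CaCO₃ × 1,010,000 L = 86,860 g as CaCO₃.
(a) Equivalents of H⁺ required: 86,860 ÷ 50 g/eq = 1737 eq = 1737 mol HCl.
(a) Mass of HCl: 1737 × 36.5 = 63,410 g.
(a) Mass of 32.9% solution: 63,410 / 0.329 = 192,700 g.
(a) Volume: 192,700 g ÷ 1.11 g/mL = 173,600 mL.

(b) Volume: 299,000 US gal × 3.785 L/gal = 1,131,715 L.
(b) Available chlorine delivered: 6410 g × 0.57 = 3654 g as Cl₂.
(b) Concentration rise: 3654 g / 1,131,715 L = 3.228 mg/L = 3.23 ppm.
(b) Final FC: 2.0 + 3.23 = 5.23 ppm.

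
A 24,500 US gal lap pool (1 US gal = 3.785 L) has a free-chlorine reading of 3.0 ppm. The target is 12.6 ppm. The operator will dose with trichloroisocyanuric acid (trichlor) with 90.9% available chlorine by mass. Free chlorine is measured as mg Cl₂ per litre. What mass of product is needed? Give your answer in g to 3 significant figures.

Volume: 24,500 US gal × 3.785 L/gal = 92,732 L.
Chlorine deficit: 12.6 − 3.0 = 9.6 ppm = 9.6 mg/L as Cl₂.
Cl₂ equivalent needed: 9.6 mg/L × 92,732 L = 890,200 mg = 890.2 g.
Product at 90.9% available chlorine: 890.2 / 0.909 = 979.4 g.

979 g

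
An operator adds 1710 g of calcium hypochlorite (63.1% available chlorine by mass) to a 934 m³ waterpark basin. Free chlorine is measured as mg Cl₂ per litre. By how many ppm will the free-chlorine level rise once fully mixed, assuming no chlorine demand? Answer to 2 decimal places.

1.16 ppm

Volume: 934 m³ = 934,000 L.
Available chlorine delivered: 1710 g × 0.631 = 1079 g as Cl₂.
Concentration rise: 1079 g / 934,000 L = 1.155 mg/L = 1.16 ppm.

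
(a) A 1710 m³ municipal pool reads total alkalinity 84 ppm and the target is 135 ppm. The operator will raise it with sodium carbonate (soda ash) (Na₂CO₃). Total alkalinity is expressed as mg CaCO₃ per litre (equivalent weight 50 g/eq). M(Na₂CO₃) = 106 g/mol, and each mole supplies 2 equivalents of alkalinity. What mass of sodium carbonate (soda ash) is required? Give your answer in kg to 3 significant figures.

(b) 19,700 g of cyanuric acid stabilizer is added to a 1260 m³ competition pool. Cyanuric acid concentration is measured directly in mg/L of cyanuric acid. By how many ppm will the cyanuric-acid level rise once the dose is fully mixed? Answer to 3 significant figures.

(a) 92.4 kg; (b) 15.6 ppm

(a) Volume: 1710 m³ = 1,710,000 L.
(a) Alkalinity to add: (135 − 84) = 51 mg/L as CaCO₃ × 1,710,000 L = 87,210 g as CaCO₃.
(a) Equivalents: 87,210 g ÷ 50 g/eq = 1744 eq.
(a) Each mole of Na₂CO₃ supplies 2 eq, so 1744 / 2 = 872.1 mol.
(a) Mass: 872.1 mol × 106 g/mol = 92,440 g.

(b) Volume: 1260 m³ = 1,260,000 L.
(b) Rise: 19,700 g / 1,260,000 L × 1000 = 15.63 mg/L.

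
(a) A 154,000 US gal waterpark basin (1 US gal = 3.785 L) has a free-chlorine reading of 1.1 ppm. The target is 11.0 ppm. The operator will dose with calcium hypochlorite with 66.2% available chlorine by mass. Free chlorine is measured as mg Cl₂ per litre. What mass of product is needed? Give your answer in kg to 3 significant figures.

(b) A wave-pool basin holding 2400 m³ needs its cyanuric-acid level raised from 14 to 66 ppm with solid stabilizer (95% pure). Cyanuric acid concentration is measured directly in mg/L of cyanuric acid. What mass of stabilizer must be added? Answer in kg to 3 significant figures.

(a) 8.72 kg; (b) 131 kg

(a) Volume: 154,000 US gal × 3.785 L/gal = 582,890 L.
(a) Chlorine deficit: 11.0 − 1.1 = 9.9 ppm = 9.9 mg/L as Cl₂.
(a) Cl₂ equivalent needed: 9.9 mg/L × 582,890 L = 5,771,000 mg = 5771 g.
(a) Product at 66.2% available chlorine: 5771 / 0.662 = 8717 g.

(b) Volume: 2400 m³ = 2,400,000 L.
(b) CYA to add: (66 − 14) = 52 mg/L × 2,400,000 L = 124,800 g cyanuric acid.
(b) At 95% purity: 124,800 / 0.95 = 131,400 g product.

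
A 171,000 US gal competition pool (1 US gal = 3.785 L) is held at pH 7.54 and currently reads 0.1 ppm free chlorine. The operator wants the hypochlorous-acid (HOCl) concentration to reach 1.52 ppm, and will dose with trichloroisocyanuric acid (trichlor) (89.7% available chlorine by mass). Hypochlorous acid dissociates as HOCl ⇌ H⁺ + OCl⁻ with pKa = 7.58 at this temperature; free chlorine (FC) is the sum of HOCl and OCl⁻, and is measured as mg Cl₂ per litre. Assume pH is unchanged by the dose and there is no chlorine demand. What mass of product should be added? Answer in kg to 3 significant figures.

2.02 kg

Volume: 171,000 US gal × 3.785 L/gal = 647,235 L.
[OCl⁻]/[HOCl] = 10^(pH − pKa) = 10^(7.54 − 7.58) = 0.912; fraction as HOCl = 1/(1 + 0.912) = 0.523.
Free chlorine required for 1.52 ppm HOCl: 1.52 / 0.523 = 2.906 ppm.
FC to add: 2.906 − 0.1 = 2.806 mg/L as Cl₂.
Cl₂ equivalent: 2.806 mg/L × 647,235 L = 1816 g.
Product at 89.7% available Cl: 1816 / 0.897 = 2025 g.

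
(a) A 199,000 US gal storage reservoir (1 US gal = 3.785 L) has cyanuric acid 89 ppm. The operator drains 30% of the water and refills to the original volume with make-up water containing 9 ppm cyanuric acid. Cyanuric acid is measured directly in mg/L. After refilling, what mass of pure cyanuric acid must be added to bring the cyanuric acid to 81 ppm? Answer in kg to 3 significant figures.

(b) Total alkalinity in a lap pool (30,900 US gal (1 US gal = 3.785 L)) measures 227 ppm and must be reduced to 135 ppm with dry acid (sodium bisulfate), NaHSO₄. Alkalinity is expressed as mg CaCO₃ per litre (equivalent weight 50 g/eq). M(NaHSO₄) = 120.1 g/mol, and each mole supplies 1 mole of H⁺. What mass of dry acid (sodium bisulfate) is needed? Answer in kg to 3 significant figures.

(a) 12.1 kg; (b) 25.8 kg

(a) Volume: 199,000 US gal × 3.785 L/gal = 753,215 L.
(a) After draining 30% and refilling: 89 × 0.70 + 9 × 0.30 = 65 ppm.
(a) Deficit to target: 81 − 65 = 16 mg/L.
(a) Mass: 16 mg/L × 753,215 L = 12,050 g cyanuric acid.

(b) Volume: 30,900 US gal × 3.785 L/gal = 116,956 L.
(b) Alkalinity to neutralize: (227 − 135) = 92 mg/L as CaCO₃ × 116,956 L = 10,760 g as CaCO₃.
(b) Equivalents of H⁺ required: 10,760 ÷ 50 g/eq = 215.2 eq = 215.2 mol NaHSO₄.
(b) Mass of NaHSO₄: 215.2 × 120.1 = 25,850 g.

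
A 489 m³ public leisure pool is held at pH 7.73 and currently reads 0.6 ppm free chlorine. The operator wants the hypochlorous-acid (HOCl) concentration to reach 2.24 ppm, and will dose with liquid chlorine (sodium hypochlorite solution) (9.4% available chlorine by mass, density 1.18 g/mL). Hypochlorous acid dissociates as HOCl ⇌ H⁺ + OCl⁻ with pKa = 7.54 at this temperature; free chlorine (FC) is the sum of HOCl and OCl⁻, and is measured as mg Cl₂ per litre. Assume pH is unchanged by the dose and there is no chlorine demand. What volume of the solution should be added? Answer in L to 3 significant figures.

Volume: 489 m³ = 489,000 L.
[OCl⁻]/[HOCl] = 10^(pH − pKa) = 10^(7.73 − 7.54) = 1.549; fraction as HOCl = 1/(1 + 1.549) = 0.3923.
Free chlorine required for 2.24 ppm HOCl: 2.24 / 0.3923 = 5.709 ppm.
FC to add: 5.709 − 0.6 = 5.109 mg/L as Cl₂.
Cl₂ equivalent: 5.109 mg/L × 489,000 L = 2498 g.
Product at 9.4% available Cl: 2498 / 0.094 = 26,580 g.
Volume: 26,580 g ÷ 1.18 g/mL = 22,520 mL.

22.5 L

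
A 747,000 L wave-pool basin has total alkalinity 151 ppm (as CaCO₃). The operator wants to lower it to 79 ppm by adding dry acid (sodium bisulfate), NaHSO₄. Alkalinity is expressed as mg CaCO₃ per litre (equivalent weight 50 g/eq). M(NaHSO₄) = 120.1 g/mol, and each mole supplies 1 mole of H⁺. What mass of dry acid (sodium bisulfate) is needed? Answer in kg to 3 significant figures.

Alkalinity to neutralize: (151 − 79) = 72 mg/L as CaCO₃ × 747,000 L = 53,780 g as CaCO₃.
Equivalents of H⁺ required: 53,780 ÷ 50 g/eq = 1076 eq = 1076 mol NaHSO₄.
Mass of NaHSO₄: 1076 × 120.1 = 129,200 g.

129 kg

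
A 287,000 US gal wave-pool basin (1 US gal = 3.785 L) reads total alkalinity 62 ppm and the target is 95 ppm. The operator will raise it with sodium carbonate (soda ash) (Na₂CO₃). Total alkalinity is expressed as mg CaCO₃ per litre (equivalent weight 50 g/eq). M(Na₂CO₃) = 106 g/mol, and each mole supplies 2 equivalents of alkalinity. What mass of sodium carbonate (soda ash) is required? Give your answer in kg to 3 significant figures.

38.0 kg

Volume: 287,000 US gal × 3.785 L/gal = 1,086,295 L.
Alkalinity to add: (95 − 62) = 33 mg/L as CaCO₃ × 1,086,295 L = 35,850 g as CaCO₃.
Equivalents: 35,850 g ÷ 50 g/eq = 717 eq.
Each mole of Na₂CO₃ supplies 2 eq, so 717 / 2 = 358.5 mol.
Mass: 358.5 mol × 106 g/mol = 38,000 g.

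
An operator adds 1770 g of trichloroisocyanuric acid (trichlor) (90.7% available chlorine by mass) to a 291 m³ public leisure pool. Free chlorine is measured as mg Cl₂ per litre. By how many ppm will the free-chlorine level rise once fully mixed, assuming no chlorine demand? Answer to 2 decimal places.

Volume: 291 m³ = 291,000 L.
Available chlorine delivered: 1770 g × 0.907 = 1605 g as Cl₂.
Concentration rise: 1605 g / 291,000 L = 5.517 mg/L = 5.52 ppm.

5.52 ppm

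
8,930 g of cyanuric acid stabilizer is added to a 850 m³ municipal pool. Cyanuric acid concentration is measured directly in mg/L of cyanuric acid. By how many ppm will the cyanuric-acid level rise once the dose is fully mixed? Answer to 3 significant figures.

10.5 ppm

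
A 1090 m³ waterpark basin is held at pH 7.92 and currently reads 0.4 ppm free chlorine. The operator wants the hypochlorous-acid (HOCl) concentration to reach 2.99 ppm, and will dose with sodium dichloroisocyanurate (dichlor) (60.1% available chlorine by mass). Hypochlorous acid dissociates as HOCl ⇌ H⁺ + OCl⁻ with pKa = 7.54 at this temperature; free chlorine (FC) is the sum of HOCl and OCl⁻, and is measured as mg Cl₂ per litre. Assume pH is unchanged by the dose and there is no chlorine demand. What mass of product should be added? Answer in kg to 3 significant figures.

17.7 kg

Volume: 1090 m³ = 1,090,000 L.
[OCl⁻]/[HOCl] = 10^(pH − pKa) = 10^(7.92 − 7.54) = 2.399; fraction as HOCl = 1/(1 + 2.399) = 0.2942.
Free chlorine required for 2.99 ppm HOCl: 2.99 / 0.2942 = 10.16 ppm.
FC to add: 10.16 − 0.4 = 9.763 mg/L as Cl₂.
Cl₂ equivalent: 9.763 mg/L × 1,090,000 L = 10,640 g.
Product at 60.1% available Cl: 10,640 / 0.601 = 17,710 g.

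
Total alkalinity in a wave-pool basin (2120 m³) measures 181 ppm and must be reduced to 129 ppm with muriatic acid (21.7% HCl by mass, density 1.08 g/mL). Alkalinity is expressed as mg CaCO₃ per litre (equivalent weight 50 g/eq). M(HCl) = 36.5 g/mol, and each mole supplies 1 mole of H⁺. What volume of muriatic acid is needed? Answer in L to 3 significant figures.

Volume: 2120 m³ = 2,120,000 L.
Alkalinity to neutralize: (181 − 129) = 52 mg/L as CaCO₃ × 2,120,000 L = 110,200 g as CaCO₃.
Equivalents of H⁺ required: 110,200 ÷ 50 g/eq = 2205 eq = 2205 mol HCl.
Mass of HCl: 2205 × 36.5 = 80,480 g.
Mass of 21.7% solution: 80,480 / 0.217 = 370,900 g.
Volume: 370,900 g ÷ 1.08 g/mL = 343,400 mL.

343 L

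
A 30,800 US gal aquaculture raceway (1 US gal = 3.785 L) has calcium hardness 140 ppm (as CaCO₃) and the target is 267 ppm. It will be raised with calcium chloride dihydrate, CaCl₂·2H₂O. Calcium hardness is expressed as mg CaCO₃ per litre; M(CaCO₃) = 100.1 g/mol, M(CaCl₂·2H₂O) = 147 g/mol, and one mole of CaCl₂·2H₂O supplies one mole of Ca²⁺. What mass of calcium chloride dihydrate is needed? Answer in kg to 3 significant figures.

21.7 kg

Volume: 30,800 US gal × 3.785 L/gal = 116,578 L.
Hardness to add: (267 − 140) = 127 mg/L as CaCO₃ × 116,578 L = 14,810 g as CaCO₃.
Moles of Ca²⁺ (1 mol Ca²⁺ ≡ 1 mol CaCO₃): 14,810 / 100.1 g/mol = 147.9 mol.
Mass of CaCl₂·2H₂O: 147.9 × 147 = 21,740 g.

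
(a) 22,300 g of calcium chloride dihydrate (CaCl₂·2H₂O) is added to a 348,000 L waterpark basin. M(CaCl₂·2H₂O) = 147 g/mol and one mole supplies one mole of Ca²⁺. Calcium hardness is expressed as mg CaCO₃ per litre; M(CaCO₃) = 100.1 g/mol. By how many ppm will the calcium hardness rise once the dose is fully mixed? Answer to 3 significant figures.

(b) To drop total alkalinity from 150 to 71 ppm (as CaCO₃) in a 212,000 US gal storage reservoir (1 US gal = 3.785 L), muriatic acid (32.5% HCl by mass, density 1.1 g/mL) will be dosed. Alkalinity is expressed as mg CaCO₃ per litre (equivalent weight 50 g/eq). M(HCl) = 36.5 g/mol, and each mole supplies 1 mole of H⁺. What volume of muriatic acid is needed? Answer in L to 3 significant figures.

(a) Moles of Ca²⁺: 22,300 g ÷ 147 g/mol = 151.7 mol.
(a) As CaCO₃: 151.7 mol × 100.1 g/mol = 15,190 g.
(a) Rise: 15,190 g / 348,000 L × 1000 = 43.64 mg/L.

(b) Volume: 212,000 US gal × 3.785 L/gal = 802,420 L.
(b) Alkalinity to neutralize: (150 − 71) = 79 mg/L as CaCO₃ × 802,420 L = 63,390 g as CaCO₃.
(b) Equivalents of H⁺ required: 63,390 ÷ 50 g/eq = 1268 eq = 1268 mol HCl.
(b) Mass of HCl: 1268 × 36.5 = 46,280 g.
(b) Mass of 32.5% solution: 46,280 / 0.325 = 142,400 g.
(b) Volume: 142,400 g ÷ 1.1 g/mL = 129,400 mL.

(a) 43.6 ppm; (b) 129 L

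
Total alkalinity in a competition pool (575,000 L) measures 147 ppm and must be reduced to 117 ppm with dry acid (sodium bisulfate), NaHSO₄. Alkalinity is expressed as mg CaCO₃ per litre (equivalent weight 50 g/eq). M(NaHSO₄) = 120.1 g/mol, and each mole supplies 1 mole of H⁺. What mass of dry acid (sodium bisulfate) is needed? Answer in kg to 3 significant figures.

41.4 kg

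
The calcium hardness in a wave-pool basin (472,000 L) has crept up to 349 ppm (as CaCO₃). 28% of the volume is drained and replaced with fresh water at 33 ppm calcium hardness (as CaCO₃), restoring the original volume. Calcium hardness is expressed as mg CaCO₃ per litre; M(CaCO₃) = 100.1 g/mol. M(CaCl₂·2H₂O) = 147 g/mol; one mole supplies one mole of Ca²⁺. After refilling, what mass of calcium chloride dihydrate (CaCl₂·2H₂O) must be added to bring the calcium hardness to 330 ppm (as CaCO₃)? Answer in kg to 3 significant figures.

48.2 kg

After draining 28% and refilling: 349 × 0.72 + 33 × 0.28 = 260.52 ppm.
Deficit to target: 330 − 260.52 = 69.48 mg/L.
As CaCO₃: 69.48 mg/L × 472,000 L = 32,790 g; ÷ 100.1 = 327.6 mol Ca²⁺.
Mass: 327.6 × 147 = 48,160 g.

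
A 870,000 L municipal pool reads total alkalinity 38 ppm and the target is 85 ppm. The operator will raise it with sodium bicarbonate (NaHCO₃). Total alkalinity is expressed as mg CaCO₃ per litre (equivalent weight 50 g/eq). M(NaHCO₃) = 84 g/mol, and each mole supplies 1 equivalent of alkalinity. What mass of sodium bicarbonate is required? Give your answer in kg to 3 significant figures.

68.7 kg

Alkalinity to add: (85 − 38) = 47 mg/L as CaCO₃ × 870,000 L = 40,890 g as CaCO₃.
Equivalents: 40,890 g ÷ 50 g/eq = 817.8 eq.
NaHCO₃ supplies 1 eq per mole → 817.8 mol.
Mass: 817.8 mol × 84 g/mol = 68,700 g.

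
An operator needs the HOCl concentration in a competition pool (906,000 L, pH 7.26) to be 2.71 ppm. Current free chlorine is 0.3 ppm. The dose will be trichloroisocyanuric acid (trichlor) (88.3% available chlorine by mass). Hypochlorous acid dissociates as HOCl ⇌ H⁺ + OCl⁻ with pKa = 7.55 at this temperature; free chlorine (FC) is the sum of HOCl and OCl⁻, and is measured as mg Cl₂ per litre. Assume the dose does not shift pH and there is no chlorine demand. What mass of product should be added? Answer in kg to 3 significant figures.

[OCl⁻]/[HOCl] = 10^(pH − pKa) = 10^(7.26 − 7.55) = 0.5129; fraction as HOCl = 1/(1 + 0.5129) = 0.661.
Free chlorine required for 2.71 ppm HOCl: 2.71 / 0.661 = 4.1 ppm.
FC to add: 4.1 − 0.3 = 3.8 mg/L as Cl₂.
Cl₂ equivalent: 3.8 mg/L × 906,000 L = 3443 g.
Product at 88.3% available Cl: 3443 / 0.883 = 3899 g.

3.90 kg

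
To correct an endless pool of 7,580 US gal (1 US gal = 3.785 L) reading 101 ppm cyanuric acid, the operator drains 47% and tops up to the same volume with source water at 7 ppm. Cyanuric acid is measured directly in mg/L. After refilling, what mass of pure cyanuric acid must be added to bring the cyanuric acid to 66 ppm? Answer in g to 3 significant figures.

263 g

Volume: 7,580 US gal × 3.785 L/gal = 28,690 L.
After draining 47% and refilling: 101 × 0.53 + 7 × 0.47 = 56.82 ppm.
Deficit to target: 66 − 56.82 = 9.18 mg/L.
Mass: 9.18 mg/L × 28,690 L = 263.4 g cyanuric acid.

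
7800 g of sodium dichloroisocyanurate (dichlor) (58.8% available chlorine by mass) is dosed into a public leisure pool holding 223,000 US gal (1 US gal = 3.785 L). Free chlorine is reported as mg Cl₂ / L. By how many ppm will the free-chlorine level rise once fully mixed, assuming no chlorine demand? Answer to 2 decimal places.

Volume: 223,000 US gal × 3.785 L/gal = 844,055 L.
Available chlorine delivered: 7800 g × 0.588 = 4586 g as Cl₂.
Concentration rise: 4586 g / 844,055 L = 5.434 mg/L = 5.43 ppm.

5.43 ppm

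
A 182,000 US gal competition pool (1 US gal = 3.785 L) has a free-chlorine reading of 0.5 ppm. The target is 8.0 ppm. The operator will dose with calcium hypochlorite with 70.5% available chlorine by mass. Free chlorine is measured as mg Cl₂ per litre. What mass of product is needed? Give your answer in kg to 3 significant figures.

7.33 kg

Volume: 182,000 US gal × 3.785 L/gal = 688,870 L.
Chlorine deficit: 8.0 − 0.5 = 7.5 ppm = 7.5 mg/L as Cl₂.
Cl₂ equivalent needed: 7.5 mg/L × 688,870 L = 5,167,000 mg = 5167 g.
Product at 70.5% available chlorine: 5167 / 0.705 = 7328 g.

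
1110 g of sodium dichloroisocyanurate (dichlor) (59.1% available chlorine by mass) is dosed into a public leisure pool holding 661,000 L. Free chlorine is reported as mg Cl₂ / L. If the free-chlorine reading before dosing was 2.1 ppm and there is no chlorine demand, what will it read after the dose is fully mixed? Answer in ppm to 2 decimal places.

3.09 ppm

Available chlorine delivered: 1110 g × 0.591 = 656 g as Cl₂.
Concentration rise: 656 g / 661,000 L = 0.9925 mg/L = 0.99 ppm.
Final FC: 2.1 + 0.99 = 3.09 ppm.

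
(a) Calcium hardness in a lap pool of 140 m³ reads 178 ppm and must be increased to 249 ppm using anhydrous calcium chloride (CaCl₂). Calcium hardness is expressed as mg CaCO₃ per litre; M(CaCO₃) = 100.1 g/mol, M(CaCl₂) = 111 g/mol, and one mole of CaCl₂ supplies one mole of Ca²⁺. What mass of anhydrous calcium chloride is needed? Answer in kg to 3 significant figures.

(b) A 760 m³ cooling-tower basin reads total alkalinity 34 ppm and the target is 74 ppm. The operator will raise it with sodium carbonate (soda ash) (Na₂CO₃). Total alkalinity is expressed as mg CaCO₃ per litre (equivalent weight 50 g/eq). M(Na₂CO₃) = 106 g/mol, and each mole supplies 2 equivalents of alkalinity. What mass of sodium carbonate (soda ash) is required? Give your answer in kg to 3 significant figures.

(a) 11.0 kg; (b) 32.2 kg

(a) Volume: 140 m³ = 140,000 L.
(a) Hardness to add: (249 − 178) = 71 mg/L as CaCO₃ × 140,000 L = 9940 g as CaCO₃.
(a) Moles of Ca²⁺ (1 mol Ca²⁺ ≡ 1 mol CaCO₃): 9940 / 100.1 g/mol = 99.3 mol.
(a) Mass of CaCl₂: 99.3 × 111 = 11,020 g.

(b) Volume: 760 m³ = 760,000 L.
(b) Alkalinity to add: (74 − 34) = 40 mg/L as CaCO₃ × 760,000 L = 30,400 g as CaCO₃.
(b) Equivalents: 30,400 g ÷ 50 g/eq = 608 eq.
(b) Each mole of Na₂CO₃ supplies 2 eq, so 608 / 2 = 304 mol.
(b) Mass: 304 mol × 106 g/mol = 32,220 g.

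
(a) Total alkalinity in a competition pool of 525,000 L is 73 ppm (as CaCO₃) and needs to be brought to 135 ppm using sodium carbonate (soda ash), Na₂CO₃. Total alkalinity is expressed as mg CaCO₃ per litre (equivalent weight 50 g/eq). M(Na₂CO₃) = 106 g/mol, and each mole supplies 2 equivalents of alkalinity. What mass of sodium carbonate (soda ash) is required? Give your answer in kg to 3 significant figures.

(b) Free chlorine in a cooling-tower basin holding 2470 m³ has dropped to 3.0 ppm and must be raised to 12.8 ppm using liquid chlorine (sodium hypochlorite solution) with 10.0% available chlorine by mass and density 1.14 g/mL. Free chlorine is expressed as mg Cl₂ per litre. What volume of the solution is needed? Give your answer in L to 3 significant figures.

(a) 34.5 kg; (b) 212 L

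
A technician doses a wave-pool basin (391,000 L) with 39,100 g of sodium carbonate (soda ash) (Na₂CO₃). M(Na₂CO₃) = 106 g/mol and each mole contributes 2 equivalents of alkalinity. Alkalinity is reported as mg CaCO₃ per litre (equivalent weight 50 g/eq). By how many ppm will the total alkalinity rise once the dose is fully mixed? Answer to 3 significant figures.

94.3 ppm

Moles of Na₂CO₃: 39,100 g ÷ 106 g/mol = 368.9 mol → 737.7 eq of alkalinity.
As CaCO₃: 737.7 eq × 50 g/eq = 36,890 g.
Rise: 36,890 g / 391,000 L × 1000 = 94.34 mg/L.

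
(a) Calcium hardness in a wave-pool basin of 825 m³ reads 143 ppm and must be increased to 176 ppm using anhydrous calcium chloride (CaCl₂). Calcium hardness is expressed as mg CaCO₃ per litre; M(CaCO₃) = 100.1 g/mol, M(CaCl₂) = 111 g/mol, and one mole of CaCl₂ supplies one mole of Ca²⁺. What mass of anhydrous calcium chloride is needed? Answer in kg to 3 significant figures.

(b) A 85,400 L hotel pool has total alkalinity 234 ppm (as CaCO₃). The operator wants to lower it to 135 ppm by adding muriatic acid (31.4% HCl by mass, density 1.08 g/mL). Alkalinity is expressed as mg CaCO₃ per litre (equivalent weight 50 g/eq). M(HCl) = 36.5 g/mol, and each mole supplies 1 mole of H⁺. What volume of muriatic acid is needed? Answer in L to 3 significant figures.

(a) Volume: 825 m³ = 825,000 L.
(a) Hardness to add: (176 − 143) = 33 mg/L as CaCO₃ × 825,000 L = 27,220 g as CaCO₃.
(a) Moles of Ca²⁺ (1 mol Ca²⁺ ≡ 1 mol CaCO₃): 27,220 / 100.1 g/mol = 272 mol.
(a) Mass of CaCl₂: 272 × 111 = 30,190 g.

(b) Alkalinity to neutralize: (234 − 135) = 99 mg/L as CaCO₃ × 85,400 L = 8455 g as CaCO₃.
(b) Equivalents of H⁺ required: 8455 ÷ 50 g/eq = 169.1 eq = 169.1 mol HCl.
(b) Mass of HCl: 169.1 × 36.5 = 6172 g.
(b) Mass of 31.4% solution: 6172 / 0.314 = 19,660 g.
(b) Volume: 19,660 g ÷ 1.08 g/mL = 18,200 mL.

(a) 30.2 kg; (b) 18.2 L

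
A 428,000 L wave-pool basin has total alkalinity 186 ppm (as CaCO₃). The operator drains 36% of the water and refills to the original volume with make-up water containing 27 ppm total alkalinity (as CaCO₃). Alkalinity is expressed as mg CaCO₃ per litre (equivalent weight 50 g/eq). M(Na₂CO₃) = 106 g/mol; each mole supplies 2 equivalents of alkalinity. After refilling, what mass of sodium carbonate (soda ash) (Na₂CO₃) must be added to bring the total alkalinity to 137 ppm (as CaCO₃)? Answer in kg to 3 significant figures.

After draining 36% and refilling: 186 × 0.64 + 27 × 0.36 = 128.76 ppm.
Deficit to target: 137 − 128.76 = 8.24 mg/L.
As CaCO₃: 8.24 mg/L × 428,000 L = 3527 g; ÷ 50 g/eq ÷ 2 = 35.27 mol Na₂CO₃.
Mass: 35.27 × 106 = 3738 g.

3.74 kg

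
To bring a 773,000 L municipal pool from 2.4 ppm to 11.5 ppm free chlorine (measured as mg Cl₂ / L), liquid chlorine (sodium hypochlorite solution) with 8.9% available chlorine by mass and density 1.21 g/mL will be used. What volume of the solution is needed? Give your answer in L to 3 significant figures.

65.3 L

Chlorine deficit: 11.5 − 2.4 = 9.1 ppm = 9.1 mg/L as Cl₂.
Cl₂ equivalent needed: 9.1 mg/L × 773,000 L = 7,034,000 mg = 7034 g.
Product at 8.9% available chlorine: 7034 / 0.089 = 79,040 g.
Volume at density 1.21 g/mL: 79,040 g ÷ 1.21 g/mL = 65,320 mL.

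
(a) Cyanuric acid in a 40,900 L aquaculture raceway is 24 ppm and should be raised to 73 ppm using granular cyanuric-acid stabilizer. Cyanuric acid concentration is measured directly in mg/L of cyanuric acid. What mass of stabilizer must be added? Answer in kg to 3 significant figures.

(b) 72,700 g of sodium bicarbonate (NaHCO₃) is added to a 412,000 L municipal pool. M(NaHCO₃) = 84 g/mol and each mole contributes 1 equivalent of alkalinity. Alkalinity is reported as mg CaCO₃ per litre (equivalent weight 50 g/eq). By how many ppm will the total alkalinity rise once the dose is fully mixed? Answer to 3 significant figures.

(a) 2.00 kg; (b) 105 ppm

(a) CYA to add: (73 − 24) = 49 mg/L × 40,900 L = 2004 g cyanuric acid.

(b) Moles of NaHCO₃: 72,700 g ÷ 84 g/mol = 865.5 mol → 865.5 eq of alkalinity.
(b) As CaCO₃: 865.5 eq × 50 g/eq = 43,270 g.
(b) Rise: 43,270 g / 412,000 L × 1000 = 105 mg/L.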